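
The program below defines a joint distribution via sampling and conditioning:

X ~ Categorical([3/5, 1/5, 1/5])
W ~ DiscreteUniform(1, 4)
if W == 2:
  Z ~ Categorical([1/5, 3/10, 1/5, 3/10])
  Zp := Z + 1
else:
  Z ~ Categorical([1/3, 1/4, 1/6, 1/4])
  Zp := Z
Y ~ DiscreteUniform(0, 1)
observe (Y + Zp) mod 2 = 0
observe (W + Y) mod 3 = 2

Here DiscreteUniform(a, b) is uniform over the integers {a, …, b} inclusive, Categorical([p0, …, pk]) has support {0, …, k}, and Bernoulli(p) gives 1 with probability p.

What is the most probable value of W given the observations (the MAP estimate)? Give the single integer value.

Enumerate traces; 18 have nonzero weight after conditioning:
  (X=0, W=1, Z=1, Y=1) weight 3/160
  (X=0, W=1, Z=3, Y=1) weight 3/160
  (X=0, W=2, Z=1, Y=0) weight 9/400
  (X=0, W=2, Z=3, Y=0) weight 9/400
  (X=0, W=4, Z=1, Y=1) weight 3/160
  (X=0, W=4, Z=3, Y=1) weight 3/160
  (X=1, W=1, Z=1, Y=1) weight 1/160
  (X=1, W=1, Z=3, Y=1) weight 1/160
  … 10 more
Group by W:
  weight(W=1) = 1/16
  weight(W=2) = 3/40
  weight(W=4) = 1/16
Total weight = 1/16 + 3/40 + 1/16 = 1/5
P(W=1 | obs) = 1/16 / 1/5 = 5/16
P(W=2 | obs) = 3/40 / 1/5 = 3/8
P(W=4 | obs) = 1/16 / 1/5 = 5/16
argmax = 2

argmax_v P(W = v | obs) = 2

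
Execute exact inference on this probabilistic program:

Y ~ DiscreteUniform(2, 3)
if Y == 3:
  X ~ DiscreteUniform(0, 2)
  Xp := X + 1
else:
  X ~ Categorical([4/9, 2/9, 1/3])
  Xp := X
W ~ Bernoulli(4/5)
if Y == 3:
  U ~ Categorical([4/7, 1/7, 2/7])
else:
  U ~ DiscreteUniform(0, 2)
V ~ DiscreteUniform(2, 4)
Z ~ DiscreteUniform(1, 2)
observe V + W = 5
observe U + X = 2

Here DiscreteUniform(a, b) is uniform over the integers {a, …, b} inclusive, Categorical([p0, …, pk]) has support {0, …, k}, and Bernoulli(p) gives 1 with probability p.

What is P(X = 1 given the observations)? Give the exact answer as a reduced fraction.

P(X = 1 | obs) = 23/126

Enumerate traces; 12 have nonzero weight after conditioning:
  (Y=2, X=0, W=1, U=2, V=4, Z=1) weight 4/405
  (Y=2, X=0, W=1, U=2, V=4, Z=2) weight 4/405
  (Y=2, X=1, W=1, U=1, V=4, Z=1) weight 2/405
  (Y=2, X=1, W=1, U=1, V=4, Z=2) weight 2/405
  (Y=2, X=2, W=1, U=0, V=4, Z=1) weight 1/135
  (Y=2, X=2, W=1, U=0, V=4, Z=2) weight 1/135
  (Y=3, X=0, W=1, U=2, V=4, Z=1) weight 2/315
  (Y=3, X=0, W=1, U=2, V=4, Z=2) weight 2/315
  … 4 more
Group by X:
  weight(X=0) = 92/2835
  weight(X=1) = 46/2835
  weight(X=2) = 38/945
Total weight = 92/2835 + 46/2835 + 38/945 = 4/45
P(X=0 | obs) = 92/2835 / 4/45 = 23/63
P(X=1 | obs) = 46/2835 / 4/45 = 23/126
P(X=2 | obs) = 38/945 / 4/45 = 19/42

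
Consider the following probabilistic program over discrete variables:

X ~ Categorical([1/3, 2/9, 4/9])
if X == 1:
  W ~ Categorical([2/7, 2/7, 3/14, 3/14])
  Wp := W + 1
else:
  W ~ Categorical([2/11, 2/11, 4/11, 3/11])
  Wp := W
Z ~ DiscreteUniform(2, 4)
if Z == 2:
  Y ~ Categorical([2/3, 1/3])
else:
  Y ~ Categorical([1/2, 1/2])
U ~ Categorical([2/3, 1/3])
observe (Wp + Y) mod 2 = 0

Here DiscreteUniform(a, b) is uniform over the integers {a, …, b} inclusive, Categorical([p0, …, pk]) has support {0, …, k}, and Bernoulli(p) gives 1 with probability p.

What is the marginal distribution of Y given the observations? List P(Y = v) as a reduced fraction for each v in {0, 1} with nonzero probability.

P(Y=0) = 265/449, P(Y=1) = 184/449

Enumerate traces; 72 have nonzero weight after conditioning:
  (X=0, W=0, Z=2, Y=0, U=0) weight 8/891
  (X=0, W=0, Z=2, Y=0, U=1) weight 4/891
  (X=0, W=0, Z=3, Y=0, U=0) weight 2/297
  (X=0, W=0, Z=3, Y=0, U=1) weight 1/297
  (X=0, W=0, Z=4, Y=0, U=0) weight 2/297
  (X=0, W=0, Z=4, Y=0, U=1) weight 1/297
  (X=0, W=1, Z=2, Y=1, U=0) weight 4/891
  (X=0, W=1, Z=2, Y=1, U=1) weight 2/891
  … 64 more
Group by Y:
  weight(Y=0) = 265/891
  weight(Y=1) = 184/891
Total weight = 265/891 + 184/891 = 449/891
P(Y=0 | obs) = 265/891 / 449/891 = 265/449
P(Y=1 | obs) = 184/891 / 449/891 = 184/449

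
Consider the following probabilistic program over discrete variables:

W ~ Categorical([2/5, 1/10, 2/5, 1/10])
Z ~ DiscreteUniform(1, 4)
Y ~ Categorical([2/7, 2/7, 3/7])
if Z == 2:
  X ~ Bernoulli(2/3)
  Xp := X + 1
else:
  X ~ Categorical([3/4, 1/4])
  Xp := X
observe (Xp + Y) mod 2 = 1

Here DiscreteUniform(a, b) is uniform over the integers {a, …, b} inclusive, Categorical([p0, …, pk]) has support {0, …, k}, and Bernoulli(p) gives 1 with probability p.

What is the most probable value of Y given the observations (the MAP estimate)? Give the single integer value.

Enumerate traces; 48 have nonzero weight after conditioning:
  (W=0, Z=1, Y=0, X=1) weight 1/140
  (W=0, Z=1, Y=1, X=0) weight 3/140
  (W=0, Z=1, Y=2, X=1) weight 3/280
  (W=0, Z=2, Y=0, X=0) weight 1/105
  (W=0, Z=2, Y=1, X=1) weight 2/105
  (W=0, Z=2, Y=2, X=0) weight 1/70
  (W=0, Z=3, Y=0, X=1) weight 1/140
  (W=0, Z=3, Y=1, X=0) weight 3/140
  … 40 more
Group by Y:
  weight(Y=0) = 13/168
  weight(Y=1) = 5/24
  weight(Y=2) = 13/112
Total weight = 13/168 + 5/24 + 13/112 = 45/112
P(Y=0 | obs) = 13/168 / 45/112 = 26/135
P(Y=1 | obs) = 5/24 / 45/112 = 14/27
P(Y=2 | obs) = 13/112 / 45/112 = 13/45
argmax = 1

argmax_v P(Y = v | obs) = 1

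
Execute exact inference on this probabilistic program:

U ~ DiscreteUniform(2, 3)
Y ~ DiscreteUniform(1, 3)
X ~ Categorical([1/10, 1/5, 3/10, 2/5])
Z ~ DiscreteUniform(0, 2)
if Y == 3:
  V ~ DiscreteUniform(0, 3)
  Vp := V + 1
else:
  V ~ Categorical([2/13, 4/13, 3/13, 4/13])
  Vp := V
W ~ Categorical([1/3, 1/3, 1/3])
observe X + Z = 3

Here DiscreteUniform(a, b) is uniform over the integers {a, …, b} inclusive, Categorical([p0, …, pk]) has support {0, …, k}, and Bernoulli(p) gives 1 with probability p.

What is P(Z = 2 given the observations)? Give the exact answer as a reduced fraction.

Enumerate traces; 216 have nonzero weight after conditioning:
  (U=2, Y=1, X=1, Z=2, V=0, W=0) weight 1/1755
  (U=2, Y=1, X=1, Z=2, V=0, W=1) weight 1/1755
  (U=2, Y=1, X=1, Z=2, V=0, W=2) weight 1/1755
  (U=2, Y=1, X=1, Z=2, V=1, W=0) weight 2/1755
  (U=2, Y=1, X=1, Z=2, V=1, W=1) weight 2/1755
  (U=2, Y=1, X=1, Z=2, V=1, W=2) weight 2/1755
  (U=2, Y=1, X=1, Z=2, V=2, W=0) weight 1/1170
  (U=2, Y=1, X=1, Z=2, V=2, W=1) weight 1/1170
  (U=2, Y=1, X=2, Z=1, V=0, W=0) weight 1/1170
  (U=2, Y=1, X=3, Z=0, V=0, W=0) weight 2/1755
  … 206 more
Group by Z:
  weight(Z=0) = 2/15
  weight(Z=1) = 1/10
  weight(Z=2) = 1/15
Total weight = 2/15 + 1/10 + 1/15 = 3/10
P(Z=0 | obs) = 2/15 / 3/10 = 4/9
P(Z=1 | obs) = 1/10 / 3/10 = 1/3
P(Z=2 | obs) = 1/15 / 3/10 = 2/9

P(Z = 2 | obs) = 2/9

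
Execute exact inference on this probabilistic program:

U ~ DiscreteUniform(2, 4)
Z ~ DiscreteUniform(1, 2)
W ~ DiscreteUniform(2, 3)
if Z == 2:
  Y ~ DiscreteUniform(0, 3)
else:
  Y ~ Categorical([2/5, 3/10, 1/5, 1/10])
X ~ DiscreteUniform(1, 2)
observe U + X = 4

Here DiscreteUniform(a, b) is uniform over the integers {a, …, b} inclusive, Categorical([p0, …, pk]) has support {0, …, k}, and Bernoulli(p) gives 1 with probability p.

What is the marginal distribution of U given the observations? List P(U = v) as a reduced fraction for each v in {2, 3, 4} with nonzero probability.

Enumerate traces; 32 have nonzero weight after conditioning:
  (U=2, Z=1, W=2, Y=0, X=2) weight 1/60
  (U=2, Z=1, W=2, Y=1, X=2) weight 1/80
  (U=2, Z=1, W=2, Y=2, X=2) weight 1/120
  (U=2, Z=1, W=2, Y=3, X=2) weight 1/240
  (U=2, Z=1, W=3, Y=0, X=2) weight 1/60
  (U=2, Z=1, W=3, Y=1, X=2) weight 1/80
  (U=2, Z=1, W=3, Y=2, X=2) weight 1/120
  (U=2, Z=1, W=3, Y=3, X=2) weight 1/240
  (U=3, Z=1, W=2, Y=0, X=1) weight 1/60
  … 23 more
Group by U:
  weight(U=2) = 1/6
  weight(U=3) = 1/6
Total weight = 1/6 + 1/6 = 1/3
P(U=2 | obs) = 1/6 / 1/3 = 1/2
P(U=3 | obs) = 1/6 / 1/3 = 1/2

P(U=2) = 1/2, P(U=3) = 1/2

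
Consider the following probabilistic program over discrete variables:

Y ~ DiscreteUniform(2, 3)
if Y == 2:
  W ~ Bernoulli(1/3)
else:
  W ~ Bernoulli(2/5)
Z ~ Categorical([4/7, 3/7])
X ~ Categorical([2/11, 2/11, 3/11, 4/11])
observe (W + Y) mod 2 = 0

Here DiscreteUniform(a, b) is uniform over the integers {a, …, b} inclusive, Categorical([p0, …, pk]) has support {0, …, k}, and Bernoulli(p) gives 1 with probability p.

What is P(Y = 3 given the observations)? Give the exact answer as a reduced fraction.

Enumerate traces; 16 have nonzero weight after conditioning:
  (Y=2, W=0, Z=0, X=0) weight 8/231
  (Y=2, W=0, Z=0, X=1) weight 8/231
  (Y=2, W=0, Z=0, X=2) weight 4/77
  (Y=2, W=0, Z=0, X=3) weight 16/231
  (Y=2, W=0, Z=1, X=0) weight 2/77
  (Y=2, W=0, Z=1, X=1) weight 2/77
  (Y=2, W=0, Z=1, X=2) weight 3/77
  (Y=2, W=0, Z=1, X=3) weight 4/77
  (Y=3, W=1, Z=0, X=0) weight 8/385
  … 7 more
Group by Y:
  weight(Y=2) = 1/3
  weight(Y=3) = 1/5
Total weight = 1/3 + 1/5 = 8/15
P(Y=2 | obs) = 1/3 / 8/15 = 5/8
P(Y=3 | obs) = 1/5 / 8/15 = 3/8

P(Y = 3 | obs) = 3/8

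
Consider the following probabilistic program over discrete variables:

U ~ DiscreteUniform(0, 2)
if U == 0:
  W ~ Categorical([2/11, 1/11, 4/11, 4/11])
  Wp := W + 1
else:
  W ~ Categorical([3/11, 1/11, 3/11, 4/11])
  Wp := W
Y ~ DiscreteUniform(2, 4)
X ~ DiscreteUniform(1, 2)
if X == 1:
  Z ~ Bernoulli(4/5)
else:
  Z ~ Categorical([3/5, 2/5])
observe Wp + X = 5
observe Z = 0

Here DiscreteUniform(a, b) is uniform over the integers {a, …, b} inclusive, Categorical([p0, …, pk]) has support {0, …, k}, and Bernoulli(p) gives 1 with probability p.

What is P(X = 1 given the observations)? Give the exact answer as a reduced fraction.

P(X = 1 | obs) = 1/10

Enumerate traces; 12 have nonzero weight after conditioning:
  (U=0, W=2, Y=2, X=2, Z=0) weight 2/165
  (U=0, W=2, Y=3, X=2, Z=0) weight 2/165
  (U=0, W=2, Y=4, X=2, Z=0) weight 2/165
  (U=0, W=3, Y=2, X=1, Z=0) weight 2/495
  (U=0, W=3, Y=3, X=1, Z=0) weight 2/495
  (U=0, W=3, Y=4, X=1, Z=0) weight 2/495
  (U=1, W=3, Y=2, X=2, Z=0) weight 2/165
  (U=1, W=3, Y=3, X=2, Z=0) weight 2/165
  … 4 more
Group by X:
  weight(X=1) = 2/165
  weight(X=2) = 6/55
Total weight = 2/165 + 6/55 = 4/33
P(X=1 | obs) = 2/165 / 4/33 = 1/10
P(X=2 | obs) = 6/55 / 4/33 = 9/10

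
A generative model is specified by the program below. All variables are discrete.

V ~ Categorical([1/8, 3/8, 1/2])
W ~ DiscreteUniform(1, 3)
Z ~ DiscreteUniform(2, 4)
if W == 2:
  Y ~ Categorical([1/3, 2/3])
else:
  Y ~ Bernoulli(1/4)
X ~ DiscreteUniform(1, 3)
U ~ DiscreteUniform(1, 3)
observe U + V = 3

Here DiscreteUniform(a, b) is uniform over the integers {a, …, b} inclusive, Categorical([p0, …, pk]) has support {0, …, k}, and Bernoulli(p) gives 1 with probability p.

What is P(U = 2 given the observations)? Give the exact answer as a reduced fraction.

P(U = 2 | obs) = 3/8

Enumerate traces; 162 have nonzero weight after conditioning:
  (V=0, W=1, Z=2, Y=0, X=1, U=3) weight 1/864
  (V=0, W=1, Z=2, Y=0, X=2, U=3) weight 1/864
  (V=0, W=1, Z=2, Y=0, X=3, U=3) weight 1/864
  (V=0, W=1, Z=2, Y=1, X=1, U=3) weight 1/2592
  (V=0, W=1, Z=2, Y=1, X=2, U=3) weight 1/2592
  (V=0, W=1, Z=2, Y=1, X=3, U=3) weight 1/2592
  (V=0, W=1, Z=3, Y=0, X=1, U=3) weight 1/864
  (V=0, W=1, Z=3, Y=0, X=2, U=3) weight 1/864
  (V=1, W=1, Z=2, Y=0, X=1, U=2) weight 1/288
  (V=2, W=1, Z=2, Y=0, X=1, U=1) weight 1/216
  … 152 more
Group by U:
  weight(U=1) = 1/6
  weight(U=2) = 1/8
  weight(U=3) = 1/24
Total weight = 1/6 + 1/8 + 1/24 = 1/3
P(U=1 | obs) = 1/6 / 1/3 = 1/2
P(U=2 | obs) = 1/8 / 1/3 = 3/8
P(U=3 | obs) = 1/24 / 1/3 = 1/8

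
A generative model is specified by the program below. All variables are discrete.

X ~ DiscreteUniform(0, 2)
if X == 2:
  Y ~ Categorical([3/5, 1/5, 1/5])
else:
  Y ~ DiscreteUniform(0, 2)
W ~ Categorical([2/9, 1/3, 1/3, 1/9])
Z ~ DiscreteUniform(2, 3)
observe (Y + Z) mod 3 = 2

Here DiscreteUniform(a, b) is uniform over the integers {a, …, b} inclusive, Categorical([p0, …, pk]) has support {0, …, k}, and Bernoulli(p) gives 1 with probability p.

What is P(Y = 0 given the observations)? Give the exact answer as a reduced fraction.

Enumerate traces; 24 have nonzero weight after conditioning:
  (X=0, Y=0, W=0, Z=2) weight 1/81
  (X=0, Y=0, W=1, Z=2) weight 1/54
  (X=0, Y=0, W=2, Z=2) weight 1/54
  (X=0, Y=0, W=3, Z=2) weight 1/162
  (X=0, Y=2, W=0, Z=3) weight 1/81
  (X=0, Y=2, W=1, Z=3) weight 1/54
  (X=0, Y=2, W=2, Z=3) weight 1/54
  (X=0, Y=2, W=3, Z=3) weight 1/162
  … 16 more
Group by Y:
  weight(Y=0) = 19/90
  weight(Y=2) = 13/90
Total weight = 19/90 + 13/90 = 16/45
P(Y=0 | obs) = 19/90 / 16/45 = 19/32
P(Y=2 | obs) = 13/90 / 16/45 = 13/32

P(Y = 0 | obs) = 19/32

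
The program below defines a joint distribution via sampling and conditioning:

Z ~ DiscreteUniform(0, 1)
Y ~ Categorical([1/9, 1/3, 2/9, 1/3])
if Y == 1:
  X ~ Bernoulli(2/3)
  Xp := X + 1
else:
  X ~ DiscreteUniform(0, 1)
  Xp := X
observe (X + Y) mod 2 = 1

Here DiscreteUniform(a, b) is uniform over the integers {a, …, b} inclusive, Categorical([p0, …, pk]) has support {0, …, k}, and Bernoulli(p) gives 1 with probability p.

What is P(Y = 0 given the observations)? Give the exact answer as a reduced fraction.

P(Y = 0 | obs) = 1/8

Enumerate traces; 8 have nonzero weight after conditioning:
  (Z=0, Y=0, X=1) weight 1/36
  (Z=0, Y=1, X=0) weight 1/18
  (Z=0, Y=2, X=1) weight 1/18
  (Z=0, Y=3, X=0) weight 1/12
  (Z=1, Y=0, X=1) weight 1/36
  (Z=1, Y=1, X=0) weight 1/18
  (Z=1, Y=2, X=1) weight 1/18
  (Z=1, Y=3, X=0) weight 1/12
Group by Y:
  weight(Y=0) = 1/18
  weight(Y=1) = 1/9
  weight(Y=2) = 1/9
  weight(Y=3) = 1/6
Total weight = 1/18 + 1/9 + 1/9 + 1/6 = 4/9
P(Y=0 | obs) = 1/18 / 4/9 = 1/8
P(Y=1 | obs) = 1/9 / 4/9 = 1/4
P(Y=2 | obs) = 1/9 / 4/9 = 1/4
P(Y=3 | obs) = 1/6 / 4/9 = 3/8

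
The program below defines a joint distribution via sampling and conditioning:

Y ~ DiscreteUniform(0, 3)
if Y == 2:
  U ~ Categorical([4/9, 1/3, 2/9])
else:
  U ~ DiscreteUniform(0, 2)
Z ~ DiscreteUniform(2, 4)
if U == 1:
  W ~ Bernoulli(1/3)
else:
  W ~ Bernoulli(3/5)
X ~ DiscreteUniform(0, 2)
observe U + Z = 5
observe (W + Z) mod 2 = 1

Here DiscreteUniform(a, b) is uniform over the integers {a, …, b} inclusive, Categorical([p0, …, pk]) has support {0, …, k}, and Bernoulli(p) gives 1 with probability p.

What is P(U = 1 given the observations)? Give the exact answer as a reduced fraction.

Enumerate traces; 24 have nonzero weight after conditioning:
  (Y=0, U=1, Z=4, W=1, X=0) weight 1/324
  (Y=0, U=1, Z=4, W=1, X=1) weight 1/324
  (Y=0, U=1, Z=4, W=1, X=2) weight 1/324
  (Y=0, U=2, Z=3, W=0, X=0) weight 1/270
  (Y=0, U=2, Z=3, W=0, X=1) weight 1/270
  (Y=0, U=2, Z=3, W=0, X=2) weight 1/270
  (Y=1, U=1, Z=4, W=1, X=0) weight 1/324
  (Y=1, U=1, Z=4, W=1, X=1) weight 1/324
  … 16 more
Group by U:
  weight(U=1) = 1/27
  weight(U=2) = 11/270
Total weight = 1/27 + 11/270 = 7/90
P(U=1 | obs) = 1/27 / 7/90 = 10/21
P(U=2 | obs) = 11/270 / 7/90 = 11/21

P(U = 1 | obs) = 10/21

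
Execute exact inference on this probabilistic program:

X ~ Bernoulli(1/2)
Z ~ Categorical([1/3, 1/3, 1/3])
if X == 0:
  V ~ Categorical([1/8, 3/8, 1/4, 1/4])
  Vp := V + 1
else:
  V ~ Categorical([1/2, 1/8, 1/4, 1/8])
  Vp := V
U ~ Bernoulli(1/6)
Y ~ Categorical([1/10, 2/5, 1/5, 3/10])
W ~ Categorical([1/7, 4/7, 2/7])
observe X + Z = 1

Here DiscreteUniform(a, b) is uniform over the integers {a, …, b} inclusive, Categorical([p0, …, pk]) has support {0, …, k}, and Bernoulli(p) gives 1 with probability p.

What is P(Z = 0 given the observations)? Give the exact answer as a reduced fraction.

P(Z = 0 | obs) = 1/2

Enumerate traces; 192 have nonzero weight after conditioning:
  (X=0, Z=1, V=0, U=0, Y=0, W=0) weight 1/4032
  (X=0, Z=1, V=0, U=0, Y=0, W=1) weight 1/1008
  (X=0, Z=1, V=0, U=0, Y=0, W=2) weight 1/2016
  (X=0, Z=1, V=0, U=0, Y=1, W=0) weight 1/1008
  (X=0, Z=1, V=0, U=0, Y=1, W=1) weight 1/252
  (X=0, Z=1, V=0, U=0, Y=1, W=2) weight 1/504
  (X=0, Z=1, V=0, U=0, Y=2, W=0) weight 1/2016
  (X=0, Z=1, V=0, U=0, Y=2, W=1) weight 1/504
  (X=1, Z=0, V=0, U=0, Y=0, W=0) weight 1/1008
  … 183 more
Group by Z:
  weight(Z=0) = 1/6
  weight(Z=1) = 1/6
Total weight = 1/6 + 1/6 = 1/3
P(Z=0 | obs) = 1/6 / 1/3 = 1/2
P(Z=1 | obs) = 1/6 / 1/3 = 1/2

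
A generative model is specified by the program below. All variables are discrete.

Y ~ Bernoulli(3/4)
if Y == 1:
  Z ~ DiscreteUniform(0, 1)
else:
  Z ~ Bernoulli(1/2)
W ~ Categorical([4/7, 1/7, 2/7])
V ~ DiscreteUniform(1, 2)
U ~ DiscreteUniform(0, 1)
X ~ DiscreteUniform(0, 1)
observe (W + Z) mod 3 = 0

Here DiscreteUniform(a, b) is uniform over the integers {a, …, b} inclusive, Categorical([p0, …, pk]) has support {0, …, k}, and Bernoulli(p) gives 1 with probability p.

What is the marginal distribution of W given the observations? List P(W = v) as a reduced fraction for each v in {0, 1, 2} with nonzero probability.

Enumerate traces; 32 have nonzero weight after conditioning:
  (Y=0, Z=0, W=0, V=1, U=0, X=0) weight 1/112
  (Y=0, Z=0, W=0, V=1, U=0, X=1) weight 1/112
  (Y=0, Z=0, W=0, V=1, U=1, X=0) weight 1/112
  (Y=0, Z=0, W=0, V=1, U=1, X=1) weight 1/112
  (Y=0, Z=0, W=0, V=2, U=0, X=0) weight 1/112
  (Y=0, Z=0, W=0, V=2, U=0, X=1) weight 1/112
  (Y=0, Z=0, W=0, V=2, U=1, X=0) weight 1/112
  (Y=0, Z=0, W=0, V=2, U=1, X=1) weight 1/112
  (Y=0, Z=1, W=2, V=1, U=0, X=0) weight 1/224
  … 23 more
Group by W:
  weight(W=0) = 2/7
  weight(W=2) = 1/7
Total weight = 2/7 + 1/7 = 3/7
P(W=0 | obs) = 2/7 / 3/7 = 2/3
P(W=2 | obs) = 1/7 / 3/7 = 1/3

P(W=0) = 2/3, P(W=2) = 1/3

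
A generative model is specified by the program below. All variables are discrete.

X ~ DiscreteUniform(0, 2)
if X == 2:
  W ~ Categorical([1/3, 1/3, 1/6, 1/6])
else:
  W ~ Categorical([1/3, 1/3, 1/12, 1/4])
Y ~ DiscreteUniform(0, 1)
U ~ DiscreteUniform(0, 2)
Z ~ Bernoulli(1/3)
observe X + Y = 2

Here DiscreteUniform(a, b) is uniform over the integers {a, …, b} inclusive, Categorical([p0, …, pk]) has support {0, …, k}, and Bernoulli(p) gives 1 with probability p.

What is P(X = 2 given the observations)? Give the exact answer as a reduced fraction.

P(X = 2 | obs) = 1/2

Enumerate traces; 48 have nonzero weight after conditioning:
  (X=1, W=0, Y=1, U=0, Z=0) weight 1/81
  (X=1, W=0, Y=1, U=0, Z=1) weight 1/162
  (X=1, W=0, Y=1, U=1, Z=0) weight 1/81
  (X=1, W=0, Y=1, U=1, Z=1) weight 1/162
  (X=1, W=0, Y=1, U=2, Z=0) weight 1/81
  (X=1, W=0, Y=1, U=2, Z=1) weight 1/162
  (X=1, W=1, Y=1, U=0, Z=0) weight 1/81
  (X=1, W=1, Y=1, U=0, Z=1) weight 1/162
  (X=2, W=0, Y=0, U=0, Z=0) weight 1/81
  … 39 more
Group by X:
  weight(X=1) = 1/6
  weight(X=2) = 1/6
Total weight = 1/6 + 1/6 = 1/3
P(X=1 | obs) = 1/6 / 1/3 = 1/2
P(X=2 | obs) = 1/6 / 1/3 = 1/2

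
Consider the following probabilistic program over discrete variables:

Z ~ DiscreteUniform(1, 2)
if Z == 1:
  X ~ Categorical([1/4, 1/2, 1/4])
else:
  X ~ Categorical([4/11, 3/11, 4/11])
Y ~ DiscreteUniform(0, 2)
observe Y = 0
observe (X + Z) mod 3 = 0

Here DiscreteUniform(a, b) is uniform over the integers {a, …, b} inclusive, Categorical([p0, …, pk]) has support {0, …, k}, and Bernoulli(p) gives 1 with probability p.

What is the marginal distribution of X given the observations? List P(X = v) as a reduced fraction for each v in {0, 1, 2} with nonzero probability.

Enumerate traces; 2 have nonzero weight after conditioning:
  (Z=1, X=2, Y=0) weight 1/24
  (Z=2, X=1, Y=0) weight 1/22
Group by X:
  weight(X=1) = 1/22
  weight(X=2) = 1/24
Total weight = 1/22 + 1/24 = 23/264
P(X=1 | obs) = 1/22 / 23/264 = 12/23
P(X=2 | obs) = 1/24 / 23/264 = 11/23

P(X=1) = 12/23, P(X=2) = 11/23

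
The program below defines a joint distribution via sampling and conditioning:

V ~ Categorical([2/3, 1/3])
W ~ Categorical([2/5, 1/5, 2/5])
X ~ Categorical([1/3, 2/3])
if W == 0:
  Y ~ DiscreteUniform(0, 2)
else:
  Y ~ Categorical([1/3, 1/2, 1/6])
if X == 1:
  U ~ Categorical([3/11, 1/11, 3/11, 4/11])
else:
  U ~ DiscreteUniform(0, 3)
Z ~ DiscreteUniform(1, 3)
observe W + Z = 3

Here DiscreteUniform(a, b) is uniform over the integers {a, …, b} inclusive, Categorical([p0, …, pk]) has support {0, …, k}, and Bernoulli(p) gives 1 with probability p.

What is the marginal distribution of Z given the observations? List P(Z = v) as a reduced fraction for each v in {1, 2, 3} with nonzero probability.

Enumerate traces; 144 have nonzero weight after conditioning:
  (V=0, W=0, X=0, Y=0, U=0, Z=3) weight 1/405
  (V=0, W=0, X=0, Y=0, U=1, Z=3) weight 1/405
  (V=0, W=0, X=0, Y=0, U=2, Z=3) weight 1/405
  (V=0, W=0, X=0, Y=0, U=3, Z=3) weight 1/405
  (V=0, W=0, X=0, Y=1, U=0, Z=3) weight 1/405
  (V=0, W=0, X=0, Y=1, U=1, Z=3) weight 1/405
  (V=0, W=0, X=0, Y=1, U=2, Z=3) weight 1/405
  (V=0, W=0, X=0, Y=1, U=3, Z=3) weight 1/405
  (V=0, W=1, X=0, Y=0, U=0, Z=2) weight 1/810
  (V=0, W=2, X=0, Y=0, U=0, Z=1) weight 1/405
  … 134 more
Group by Z:
  weight(Z=1) = 2/15
  weight(Z=2) = 1/15
  weight(Z=3) = 2/15
Total weight = 2/15 + 1/15 + 2/15 = 1/3
P(Z=1 | obs) = 2/15 / 1/3 = 2/5
P(Z=2 | obs) = 1/15 / 1/3 = 1/5
P(Z=3 | obs) = 2/15 / 1/3 = 2/5

P(Z=1) = 2/5, P(Z=2) = 1/5, P(Z=3) = 2/5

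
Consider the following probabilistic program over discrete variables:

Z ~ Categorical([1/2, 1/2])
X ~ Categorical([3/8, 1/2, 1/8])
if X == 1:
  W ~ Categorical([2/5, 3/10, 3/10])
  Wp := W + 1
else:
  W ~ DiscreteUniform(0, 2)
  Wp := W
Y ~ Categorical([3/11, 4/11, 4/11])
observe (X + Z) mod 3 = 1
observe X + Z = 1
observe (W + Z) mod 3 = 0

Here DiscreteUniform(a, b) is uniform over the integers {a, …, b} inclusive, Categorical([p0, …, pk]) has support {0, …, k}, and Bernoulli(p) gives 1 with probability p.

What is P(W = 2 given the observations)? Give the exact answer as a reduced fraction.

P(W = 2 | obs) = 5/13

Enumerate traces; 6 have nonzero weight after conditioning:
  (Z=0, X=1, W=0, Y=0) weight 3/110
  (Z=0, X=1, W=0, Y=1) weight 2/55
  (Z=0, X=1, W=0, Y=2) weight 2/55
  (Z=1, X=0, W=2, Y=0) weight 3/176
  (Z=1, X=0, W=2, Y=1) weight 1/44
  (Z=1, X=0, W=2, Y=2) weight 1/44
Group by W:
  weight(W=0) = 1/10
  weight(W=2) = 1/16
Total weight = 1/10 + 1/16 = 13/80
P(W=0 | obs) = 1/10 / 13/80 = 8/13
P(W=2 | obs) = 1/16 / 13/80 = 5/13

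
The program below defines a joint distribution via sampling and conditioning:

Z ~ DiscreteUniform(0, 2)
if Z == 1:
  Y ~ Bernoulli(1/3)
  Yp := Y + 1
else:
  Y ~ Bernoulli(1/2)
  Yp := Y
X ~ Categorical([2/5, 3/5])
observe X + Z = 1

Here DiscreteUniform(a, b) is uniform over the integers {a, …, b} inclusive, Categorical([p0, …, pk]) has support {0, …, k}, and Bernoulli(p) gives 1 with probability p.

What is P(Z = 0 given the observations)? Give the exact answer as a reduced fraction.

Enumerate traces; 4 have nonzero weight after conditioning:
  (Z=0, Y=0, X=1) weight 1/10
  (Z=0, Y=1, X=1) weight 1/10
  (Z=1, Y=0, X=0) weight 4/45
  (Z=1, Y=1, X=0) weight 2/45
Group by Z:
  weight(Z=0) = 1/5
  weight(Z=1) = 2/15
Total weight = 1/5 + 2/15 = 1/3
P(Z=0 | obs) = 1/5 / 1/3 = 3/5
P(Z=1 | obs) = 2/15 / 1/3 = 2/5

P(Z = 0 | obs) = 3/5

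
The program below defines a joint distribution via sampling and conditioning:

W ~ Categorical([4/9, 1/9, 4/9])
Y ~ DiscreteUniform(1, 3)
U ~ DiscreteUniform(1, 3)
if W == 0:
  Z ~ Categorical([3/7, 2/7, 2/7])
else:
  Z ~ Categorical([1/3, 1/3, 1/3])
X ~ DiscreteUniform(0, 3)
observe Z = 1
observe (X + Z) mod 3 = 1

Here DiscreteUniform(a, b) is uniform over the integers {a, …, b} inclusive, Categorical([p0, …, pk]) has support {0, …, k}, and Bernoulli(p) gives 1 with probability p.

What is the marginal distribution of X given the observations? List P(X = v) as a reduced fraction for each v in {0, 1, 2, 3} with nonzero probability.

P(X=0) = 1/2, P(X=3) = 1/2

Enumerate traces; 54 have nonzero weight after conditioning:
  (W=0, Y=1, U=1, Z=1, X=0) weight 2/567
  (W=0, Y=1, U=1, Z=1, X=3) weight 2/567
  (W=0, Y=1, U=2, Z=1, X=0) weight 2/567
  (W=0, Y=1, U=2, Z=1, X=3) weight 2/567
  (W=0, Y=1, U=3, Z=1, X=0) weight 2/567
  (W=0, Y=1, U=3, Z=1, X=3) weight 2/567
  (W=0, Y=2, U=1, Z=1, X=0) weight 2/567
  (W=0, Y=2, U=1, Z=1, X=3) weight 2/567
  … 46 more
Group by X:
  weight(X=0) = 59/756
  weight(X=3) = 59/756
Total weight = 59/756 + 59/756 = 59/378
P(X=0 | obs) = 59/756 / 59/378 = 1/2
P(X=3 | obs) = 59/756 / 59/378 = 1/2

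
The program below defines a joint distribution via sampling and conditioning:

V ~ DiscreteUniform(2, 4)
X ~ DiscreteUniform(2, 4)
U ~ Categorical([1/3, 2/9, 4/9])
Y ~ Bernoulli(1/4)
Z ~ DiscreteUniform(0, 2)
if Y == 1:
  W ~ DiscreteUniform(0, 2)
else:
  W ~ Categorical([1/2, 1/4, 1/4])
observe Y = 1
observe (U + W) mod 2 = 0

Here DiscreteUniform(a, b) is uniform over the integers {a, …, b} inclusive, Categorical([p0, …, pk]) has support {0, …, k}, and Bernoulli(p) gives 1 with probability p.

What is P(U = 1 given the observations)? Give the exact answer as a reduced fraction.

Enumerate traces; 135 have nonzero weight after conditioning:
  (V=2, X=2, U=0, Y=1, Z=0, W=0) weight 1/972
  (V=2, X=2, U=0, Y=1, Z=0, W=2) weight 1/972
  (V=2, X=2, U=0, Y=1, Z=1, W=0) weight 1/972
  (V=2, X=2, U=0, Y=1, Z=1, W=2) weight 1/972
  (V=2, X=2, U=0, Y=1, Z=2, W=0) weight 1/972
  (V=2, X=2, U=0, Y=1, Z=2, W=2) weight 1/972
  (V=2, X=2, U=1, Y=1, Z=0, W=1) weight 1/1458
  (V=2, X=2, U=1, Y=1, Z=1, W=1) weight 1/1458
  (V=2, X=2, U=2, Y=1, Z=0, W=0) weight 1/729
  … 126 more
Group by U:
  weight(U=0) = 1/18
  weight(U=1) = 1/54
  weight(U=2) = 2/27
Total weight = 1/18 + 1/54 + 2/27 = 4/27
P(U=0 | obs) = 1/18 / 4/27 = 3/8
P(U=1 | obs) = 1/54 / 4/27 = 1/8
P(U=2 | obs) = 2/27 / 4/27 = 1/2

P(U = 1 | obs) = 1/8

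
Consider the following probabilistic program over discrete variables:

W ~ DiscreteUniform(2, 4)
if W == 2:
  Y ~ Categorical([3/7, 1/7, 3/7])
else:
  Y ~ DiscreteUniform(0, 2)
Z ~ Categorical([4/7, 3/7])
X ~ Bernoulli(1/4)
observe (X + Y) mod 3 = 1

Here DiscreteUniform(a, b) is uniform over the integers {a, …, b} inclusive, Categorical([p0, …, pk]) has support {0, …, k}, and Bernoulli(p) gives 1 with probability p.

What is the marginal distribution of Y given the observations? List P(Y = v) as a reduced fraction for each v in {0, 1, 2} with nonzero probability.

P(Y=0) = 23/74, P(Y=1) = 51/74

Enumerate traces; 12 have nonzero weight after conditioning:
  (W=2, Y=0, Z=0, X=1) weight 1/49
  (W=2, Y=0, Z=1, X=1) weight 3/196
  (W=2, Y=1, Z=0, X=0) weight 1/49
  (W=2, Y=1, Z=1, X=0) weight 3/196
  (W=3, Y=0, Z=0, X=1) weight 1/63
  (W=3, Y=0, Z=1, X=1) weight 1/84
  (W=3, Y=1, Z=0, X=0) weight 1/21
  (W=3, Y=1, Z=1, X=0) weight 1/28
  … 4 more
Group by Y:
  weight(Y=0) = 23/252
  weight(Y=1) = 17/84
Total weight = 23/252 + 17/84 = 37/126
P(Y=0 | obs) = 23/252 / 37/126 = 23/74
P(Y=1 | obs) = 17/84 / 37/126 = 51/74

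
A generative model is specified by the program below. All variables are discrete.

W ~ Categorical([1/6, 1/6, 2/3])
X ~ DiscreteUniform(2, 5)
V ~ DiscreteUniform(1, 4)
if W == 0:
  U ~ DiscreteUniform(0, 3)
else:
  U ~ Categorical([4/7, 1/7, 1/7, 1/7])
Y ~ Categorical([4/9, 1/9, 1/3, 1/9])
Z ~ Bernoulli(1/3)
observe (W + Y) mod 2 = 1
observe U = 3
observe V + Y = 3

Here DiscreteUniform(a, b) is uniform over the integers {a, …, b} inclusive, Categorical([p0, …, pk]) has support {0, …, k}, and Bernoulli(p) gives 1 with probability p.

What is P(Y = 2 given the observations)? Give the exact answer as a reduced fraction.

P(Y = 2 | obs) = 4/17

Enumerate traces; 32 have nonzero weight after conditioning:
  (W=0, X=2, V=2, U=3, Y=1, Z=0) weight 1/5184
  (W=0, X=2, V=2, U=3, Y=1, Z=1) weight 1/10368
  (W=0, X=3, V=2, U=3, Y=1, Z=0) weight 1/5184
  (W=0, X=3, V=2, U=3, Y=1, Z=1) weight 1/10368
  (W=0, X=4, V=2, U=3, Y=1, Z=0) weight 1/5184
  (W=0, X=4, V=2, U=3, Y=1, Z=1) weight 1/10368
  (W=0, X=5, V=2, U=3, Y=1, Z=0) weight 1/5184
  (W=0, X=5, V=2, U=3, Y=1, Z=1) weight 1/10368
  (W=1, X=2, V=1, U=3, Y=2, Z=0) weight 1/3024
  (W=1, X=2, V=3, U=3, Y=0, Z=0) weight 1/2268
  … 22 more
Group by Y:
  weight(Y=0) = 1/378
  weight(Y=1) = 23/6048
  weight(Y=2) = 1/504
Total weight = 1/378 + 23/6048 + 1/504 = 17/2016
P(Y=0 | obs) = 1/378 / 17/2016 = 16/51
P(Y=1 | obs) = 23/6048 / 17/2016 = 23/51
P(Y=2 | obs) = 1/504 / 17/2016 = 4/17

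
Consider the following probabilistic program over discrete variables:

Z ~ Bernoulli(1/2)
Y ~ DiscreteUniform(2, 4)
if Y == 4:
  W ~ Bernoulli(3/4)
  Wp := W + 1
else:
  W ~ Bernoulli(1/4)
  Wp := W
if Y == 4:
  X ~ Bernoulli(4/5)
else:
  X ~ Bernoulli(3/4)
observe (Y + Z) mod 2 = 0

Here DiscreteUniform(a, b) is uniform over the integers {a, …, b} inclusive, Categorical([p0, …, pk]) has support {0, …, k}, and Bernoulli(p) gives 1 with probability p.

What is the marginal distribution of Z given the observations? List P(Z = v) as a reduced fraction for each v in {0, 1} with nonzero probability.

P(Z=0) = 2/3, P(Z=1) = 1/3

Enumerate traces; 12 have nonzero weight after conditioning:
  (Z=0, Y=2, W=0, X=0) weight 1/32
  (Z=0, Y=2, W=0, X=1) weight 3/32
  (Z=0, Y=2, W=1, X=0) weight 1/96
  (Z=0, Y=2, W=1, X=1) weight 1/32
  (Z=0, Y=4, W=0, X=0) weight 1/120
  (Z=0, Y=4, W=0, X=1) weight 1/30
  (Z=0, Y=4, W=1, X=0) weight 1/40
  (Z=0, Y=4, W=1, X=1) weight 1/10
  (Z=1, Y=3, W=0, X=0) weight 1/32
  … 3 more
Group by Z:
  weight(Z=0) = 1/3
  weight(Z=1) = 1/6
Total weight = 1/3 + 1/6 = 1/2
P(Z=0 | obs) = 1/3 / 1/2 = 2/3
P(Z=1 | obs) = 1/6 / 1/2 = 1/3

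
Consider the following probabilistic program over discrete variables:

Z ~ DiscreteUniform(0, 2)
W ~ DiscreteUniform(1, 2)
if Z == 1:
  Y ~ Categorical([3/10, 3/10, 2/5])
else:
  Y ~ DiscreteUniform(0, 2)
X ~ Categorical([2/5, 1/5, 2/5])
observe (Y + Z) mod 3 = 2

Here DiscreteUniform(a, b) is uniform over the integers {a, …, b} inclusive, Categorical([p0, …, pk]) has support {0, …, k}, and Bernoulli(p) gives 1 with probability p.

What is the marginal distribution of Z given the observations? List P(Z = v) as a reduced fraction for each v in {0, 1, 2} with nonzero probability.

P(Z=0) = 10/29, P(Z=1) = 9/29, P(Z=2) = 10/29

Enumerate traces; 18 have nonzero weight after conditioning:
  (Z=0, W=1, Y=2, X=0) weight 1/45
  (Z=0, W=1, Y=2, X=1) weight 1/90
  (Z=0, W=1, Y=2, X=2) weight 1/45
  (Z=0, W=2, Y=2, X=0) weight 1/45
  (Z=0, W=2, Y=2, X=1) weight 1/90
  (Z=0, W=2, Y=2, X=2) weight 1/45
  (Z=1, W=1, Y=1, X=0) weight 1/50
  (Z=1, W=1, Y=1, X=1) weight 1/100
  (Z=2, W=1, Y=0, X=0) weight 1/45
  … 9 more
Group by Z:
  weight(Z=0) = 1/9
  weight(Z=1) = 1/10
  weight(Z=2) = 1/9
Total weight = 1/9 + 1/10 + 1/9 = 29/90
P(Z=0 | obs) = 1/9 / 29/90 = 10/29
P(Z=1 | obs) = 1/10 / 29/90 = 9/29
P(Z=2 | obs) = 1/9 / 29/90 = 10/29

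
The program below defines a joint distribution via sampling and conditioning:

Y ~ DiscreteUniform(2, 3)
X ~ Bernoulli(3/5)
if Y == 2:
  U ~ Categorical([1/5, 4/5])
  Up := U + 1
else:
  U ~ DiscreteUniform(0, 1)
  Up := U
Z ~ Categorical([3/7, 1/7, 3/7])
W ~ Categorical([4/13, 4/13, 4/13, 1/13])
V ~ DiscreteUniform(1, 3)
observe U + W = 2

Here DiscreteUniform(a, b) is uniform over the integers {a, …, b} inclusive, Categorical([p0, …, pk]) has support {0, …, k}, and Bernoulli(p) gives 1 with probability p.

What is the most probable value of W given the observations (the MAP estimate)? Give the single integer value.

argmax_v P(W = v | obs) = 1

Enumerate traces; 72 have nonzero weight after conditioning:
  (Y=2, X=0, U=0, Z=0, W=2, V=1) weight 4/2275
  (Y=2, X=0, U=0, Z=0, W=2, V=2) weight 4/2275
  (Y=2, X=0, U=0, Z=0, W=2, V=3) weight 4/2275
  (Y=2, X=0, U=0, Z=1, W=2, V=1) weight 4/6825
  (Y=2, X=0, U=0, Z=1, W=2, V=2) weight 4/6825
  (Y=2, X=0, U=0, Z=1, W=2, V=3) weight 4/6825
  (Y=2, X=0, U=0, Z=2, W=2, V=1) weight 4/2275
  (Y=2, X=0, U=0, Z=2, W=2, V=2) weight 4/2275
  (Y=2, X=0, U=1, Z=0, W=1, V=1) weight 16/2275
  … 63 more
Group by W:
  weight(W=1) = 1/5
  weight(W=2) = 7/65
Total weight = 1/5 + 7/65 = 4/13
P(W=1 | obs) = 1/5 / 4/13 = 13/20
P(W=2 | obs) = 7/65 / 4/13 = 7/20
argmax = 1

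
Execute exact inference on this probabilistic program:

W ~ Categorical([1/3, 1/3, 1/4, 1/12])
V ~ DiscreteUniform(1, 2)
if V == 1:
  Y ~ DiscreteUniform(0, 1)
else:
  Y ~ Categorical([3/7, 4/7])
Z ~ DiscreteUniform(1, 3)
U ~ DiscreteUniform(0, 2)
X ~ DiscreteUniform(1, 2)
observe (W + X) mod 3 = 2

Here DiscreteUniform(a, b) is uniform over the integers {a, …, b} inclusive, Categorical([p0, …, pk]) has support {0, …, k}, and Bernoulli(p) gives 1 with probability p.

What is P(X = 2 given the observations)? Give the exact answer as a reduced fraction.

Enumerate traces; 108 have nonzero weight after conditioning:
  (W=0, V=1, Y=0, Z=1, U=0, X=2) weight 1/216
  (W=0, V=1, Y=0, Z=1, U=1, X=2) weight 1/216
  (W=0, V=1, Y=0, Z=1, U=2, X=2) weight 1/216
  (W=0, V=1, Y=0, Z=2, U=0, X=2) weight 1/216
  (W=0, V=1, Y=0, Z=2, U=1, X=2) weight 1/216
  (W=0, V=1, Y=0, Z=2, U=2, X=2) weight 1/216
  (W=0, V=1, Y=0, Z=3, U=0, X=2) weight 1/216
  (W=0, V=1, Y=0, Z=3, U=1, X=2) weight 1/216
  (W=1, V=1, Y=0, Z=1, U=0, X=1) weight 1/216
  … 99 more
Group by X:
  weight(X=1) = 1/6
  weight(X=2) = 5/24
Total weight = 1/6 + 5/24 = 3/8
P(X=1 | obs) = 1/6 / 3/8 = 4/9
P(X=2 | obs) = 5/24 / 3/8 = 5/9

P(X = 2 | obs) = 5/9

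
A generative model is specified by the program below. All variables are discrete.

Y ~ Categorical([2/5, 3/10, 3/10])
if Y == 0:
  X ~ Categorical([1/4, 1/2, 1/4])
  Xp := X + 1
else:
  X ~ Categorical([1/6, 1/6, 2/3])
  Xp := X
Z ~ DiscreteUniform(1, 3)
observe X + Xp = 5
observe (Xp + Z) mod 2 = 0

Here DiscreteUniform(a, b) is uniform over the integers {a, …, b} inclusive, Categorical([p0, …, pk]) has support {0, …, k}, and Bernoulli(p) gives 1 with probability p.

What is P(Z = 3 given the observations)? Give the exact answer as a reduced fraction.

P(Z = 3 | obs) = 1/2

Enumerate traces; 2 have nonzero weight after conditioning:
  (Y=0, X=2, Z=1) weight 1/30
  (Y=0, X=2, Z=3) weight 1/30
Group by Z:
  weight(Z=1) = 1/30
  weight(Z=3) = 1/30
Total weight = 1/30 + 1/30 = 1/15
P(Z=1 | obs) = 1/30 / 1/15 = 1/2
P(Z=3 | obs) = 1/30 / 1/15 = 1/2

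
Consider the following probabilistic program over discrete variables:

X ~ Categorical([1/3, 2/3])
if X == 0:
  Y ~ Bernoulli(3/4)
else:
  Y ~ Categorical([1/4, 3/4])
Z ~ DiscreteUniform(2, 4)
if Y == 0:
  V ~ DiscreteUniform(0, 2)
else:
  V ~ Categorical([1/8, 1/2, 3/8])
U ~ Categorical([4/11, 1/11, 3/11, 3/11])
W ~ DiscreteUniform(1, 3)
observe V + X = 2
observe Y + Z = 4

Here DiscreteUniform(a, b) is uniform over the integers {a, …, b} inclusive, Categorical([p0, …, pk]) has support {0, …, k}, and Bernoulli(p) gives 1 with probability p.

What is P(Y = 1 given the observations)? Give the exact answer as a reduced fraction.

P(Y = 1 | obs) = 33/41

Enumerate traces; 48 have nonzero weight after conditioning:
  (X=0, Y=0, Z=4, V=2, U=0, W=1) weight 1/891
  (X=0, Y=0, Z=4, V=2, U=0, W=2) weight 1/891
  (X=0, Y=0, Z=4, V=2, U=0, W=3) weight 1/891
  (X=0, Y=0, Z=4, V=2, U=1, W=1) weight 1/3564
  (X=0, Y=0, Z=4, V=2, U=1, W=2) weight 1/3564
  (X=0, Y=0, Z=4, V=2, U=1, W=3) weight 1/3564
  (X=0, Y=0, Z=4, V=2, U=2, W=1) weight 1/1188
  (X=0, Y=0, Z=4, V=2, U=2, W=2) weight 1/1188
  (X=0, Y=1, Z=3, V=2, U=0, W=1) weight 1/264
  … 39 more
Group by Y:
  weight(Y=0) = 1/36
  weight(Y=1) = 11/96
Total weight = 1/36 + 11/96 = 41/288
P(Y=0 | obs) = 1/36 / 41/288 = 8/41
P(Y=1 | obs) = 11/96 / 41/288 = 33/41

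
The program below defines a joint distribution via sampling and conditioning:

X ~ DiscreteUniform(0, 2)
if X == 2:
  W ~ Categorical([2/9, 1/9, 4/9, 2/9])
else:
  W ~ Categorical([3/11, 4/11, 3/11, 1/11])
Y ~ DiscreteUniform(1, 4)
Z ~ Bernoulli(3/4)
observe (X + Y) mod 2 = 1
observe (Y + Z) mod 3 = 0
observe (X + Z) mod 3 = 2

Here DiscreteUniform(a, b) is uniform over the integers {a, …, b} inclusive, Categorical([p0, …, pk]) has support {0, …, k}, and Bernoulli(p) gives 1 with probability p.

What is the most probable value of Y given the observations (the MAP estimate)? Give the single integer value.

Enumerate traces; 8 have nonzero weight after conditioning:
  (X=1, W=0, Y=2, Z=1) weight 3/176
  (X=1, W=1, Y=2, Z=1) weight 1/44
  (X=1, W=2, Y=2, Z=1) weight 3/176
  (X=1, W=3, Y=2, Z=1) weight 1/176
  (X=2, W=0, Y=3, Z=0) weight 1/216
  (X=2, W=1, Y=3, Z=0) weight 1/432
  (X=2, W=2, Y=3, Z=0) weight 1/108
  (X=2, W=3, Y=3, Z=0) weight 1/216
Group by Y:
  weight(Y=2) = 1/16
  weight(Y=3) = 1/48
Total weight = 1/16 + 1/48 = 1/12
P(Y=2 | obs) = 1/16 / 1/12 = 3/4
P(Y=3 | obs) = 1/48 / 1/12 = 1/4
argmax = 2

argmax_v P(Y = v | obs) = 2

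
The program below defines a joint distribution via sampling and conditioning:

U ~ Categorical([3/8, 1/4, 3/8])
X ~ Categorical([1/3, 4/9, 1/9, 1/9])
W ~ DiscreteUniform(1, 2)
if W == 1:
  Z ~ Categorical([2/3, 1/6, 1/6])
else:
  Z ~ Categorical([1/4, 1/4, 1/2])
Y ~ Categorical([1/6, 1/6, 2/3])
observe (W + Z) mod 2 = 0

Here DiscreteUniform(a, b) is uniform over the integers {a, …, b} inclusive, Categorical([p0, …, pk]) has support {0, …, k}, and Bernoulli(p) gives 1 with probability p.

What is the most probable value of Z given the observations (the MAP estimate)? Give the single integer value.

Enumerate traces; 108 have nonzero weight after conditioning:
  (U=0, X=0, W=1, Z=1, Y=0) weight 1/576
  (U=0, X=0, W=1, Z=1, Y=1) weight 1/576
  (U=0, X=0, W=1, Z=1, Y=2) weight 1/144
  (U=0, X=0, W=2, Z=0, Y=0) weight 1/384
  (U=0, X=0, W=2, Z=0, Y=1) weight 1/384
  (U=0, X=0, W=2, Z=0, Y=2) weight 1/96
  (U=0, X=0, W=2, Z=2, Y=0) weight 1/192
  (U=0, X=0, W=2, Z=2, Y=1) weight 1/192
  … 100 more
Group by Z:
  weight(Z=0) = 1/8
  weight(Z=1) = 1/12
  weight(Z=2) = 1/4
Total weight = 1/8 + 1/12 + 1/4 = 11/24
P(Z=0 | obs) = 1/8 / 11/24 = 3/11
P(Z=1 | obs) = 1/12 / 11/24 = 2/11
P(Z=2 | obs) = 1/4 / 11/24 = 6/11
argmax = 2

argmax_v P(Z = v | obs) = 2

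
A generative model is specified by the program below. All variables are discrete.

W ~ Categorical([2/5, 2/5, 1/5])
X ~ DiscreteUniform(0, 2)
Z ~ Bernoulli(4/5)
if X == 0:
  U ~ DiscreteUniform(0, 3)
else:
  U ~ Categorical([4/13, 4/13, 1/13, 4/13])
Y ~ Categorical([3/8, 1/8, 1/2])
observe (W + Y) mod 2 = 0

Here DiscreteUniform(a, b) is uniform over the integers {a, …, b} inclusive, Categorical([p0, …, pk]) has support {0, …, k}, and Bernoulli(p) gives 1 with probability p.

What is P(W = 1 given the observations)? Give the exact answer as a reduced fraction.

Enumerate traces; 120 have nonzero weight after conditioning:
  (W=0, X=0, Z=0, U=0, Y=0) weight 1/400
  (W=0, X=0, Z=0, U=0, Y=2) weight 1/300
  (W=0, X=0, Z=0, U=1, Y=0) weight 1/400
  (W=0, X=0, Z=0, U=1, Y=2) weight 1/300
  (W=0, X=0, Z=0, U=2, Y=0) weight 1/400
  (W=0, X=0, Z=0, U=2, Y=2) weight 1/300
  (W=0, X=0, Z=0, U=3, Y=0) weight 1/400
  (W=0, X=0, Z=0, U=3, Y=2) weight 1/300
  (W=1, X=0, Z=0, U=0, Y=1) weight 1/1200
  (W=2, X=0, Z=0, U=0, Y=0) weight 1/800
  … 110 more
Group by W:
  weight(W=0) = 7/20
  weight(W=1) = 1/20
  weight(W=2) = 7/40
Total weight = 7/20 + 1/20 + 7/40 = 23/40
P(W=0 | obs) = 7/20 / 23/40 = 14/23
P(W=1 | obs) = 1/20 / 23/40 = 2/23
P(W=2 | obs) = 7/40 / 23/40 = 7/23

P(W = 1 | obs) = 2/23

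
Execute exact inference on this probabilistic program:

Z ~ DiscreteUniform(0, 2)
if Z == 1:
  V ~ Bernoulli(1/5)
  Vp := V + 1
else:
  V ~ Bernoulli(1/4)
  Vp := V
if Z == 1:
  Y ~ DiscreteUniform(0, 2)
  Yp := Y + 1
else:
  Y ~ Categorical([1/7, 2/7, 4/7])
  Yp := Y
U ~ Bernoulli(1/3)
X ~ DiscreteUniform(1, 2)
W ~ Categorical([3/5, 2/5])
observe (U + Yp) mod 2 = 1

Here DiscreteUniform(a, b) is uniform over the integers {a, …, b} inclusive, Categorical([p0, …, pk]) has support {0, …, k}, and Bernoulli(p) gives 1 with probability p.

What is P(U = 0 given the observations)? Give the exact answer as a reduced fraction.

P(U = 0 | obs) = 52/89

Enumerate traces; 72 have nonzero weight after conditioning:
  (Z=0, V=0, Y=0, U=1, X=1, W=0) weight 1/280
  (Z=0, V=0, Y=0, U=1, X=1, W=1) weight 1/420
  (Z=0, V=0, Y=0, U=1, X=2, W=0) weight 1/280
  (Z=0, V=0, Y=0, U=1, X=2, W=1) weight 1/420
  (Z=0, V=0, Y=1, U=0, X=1, W=0) weight 1/70
  (Z=0, V=0, Y=1, U=0, X=1, W=1) weight 1/105
  (Z=0, V=0, Y=1, U=0, X=2, W=0) weight 1/70
  (Z=0, V=0, Y=1, U=0, X=2, W=1) weight 1/105
  … 64 more
Group by U:
  weight(U=0) = 52/189
  weight(U=1) = 37/189
Total weight = 52/189 + 37/189 = 89/189
P(U=0 | obs) = 52/189 / 89/189 = 52/89
P(U=1 | obs) = 37/189 / 89/189 = 37/89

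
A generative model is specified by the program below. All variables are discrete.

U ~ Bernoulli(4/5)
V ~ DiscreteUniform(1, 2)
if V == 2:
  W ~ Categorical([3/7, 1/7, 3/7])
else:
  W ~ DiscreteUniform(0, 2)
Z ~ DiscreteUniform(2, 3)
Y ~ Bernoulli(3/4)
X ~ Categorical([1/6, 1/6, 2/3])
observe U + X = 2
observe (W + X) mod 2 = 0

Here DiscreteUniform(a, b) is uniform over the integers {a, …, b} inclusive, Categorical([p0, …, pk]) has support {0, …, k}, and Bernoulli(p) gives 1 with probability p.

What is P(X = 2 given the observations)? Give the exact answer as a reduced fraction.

Enumerate traces; 24 have nonzero weight after conditioning:
  (U=0, V=1, W=0, Z=2, Y=0, X=2) weight 1/360
  (U=0, V=1, W=0, Z=2, Y=1, X=2) weight 1/120
  (U=0, V=1, W=0, Z=3, Y=0, X=2) weight 1/360
  (U=0, V=1, W=0, Z=3, Y=1, X=2) weight 1/120
  (U=0, V=1, W=2, Z=2, Y=0, X=2) weight 1/360
  (U=0, V=1, W=2, Z=2, Y=1, X=2) weight 1/120
  (U=0, V=1, W=2, Z=3, Y=0, X=2) weight 1/360
  (U=0, V=1, W=2, Z=3, Y=1, X=2) weight 1/120
  (U=1, V=1, W=1, Z=2, Y=0, X=1) weight 1/360
  … 15 more
Group by X:
  weight(X=1) = 2/63
  weight(X=2) = 32/315
Total weight = 2/63 + 32/315 = 2/15
P(X=1 | obs) = 2/63 / 2/15 = 5/21
P(X=2 | obs) = 32/315 / 2/15 = 16/21

P(X = 2 | obs) = 16/21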